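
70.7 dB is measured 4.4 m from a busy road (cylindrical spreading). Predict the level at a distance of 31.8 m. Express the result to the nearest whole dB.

62 dB

Line-source attenuation: ΔL = 10·log₁₀(r₂/r₁) = 10·log₁₀(31.8/4.4) = 8.590 dB.
L₂ = 70.7 − 10·log₁₀(31.8/4.4) = 70.7 − 8.590 = 62.11 dB.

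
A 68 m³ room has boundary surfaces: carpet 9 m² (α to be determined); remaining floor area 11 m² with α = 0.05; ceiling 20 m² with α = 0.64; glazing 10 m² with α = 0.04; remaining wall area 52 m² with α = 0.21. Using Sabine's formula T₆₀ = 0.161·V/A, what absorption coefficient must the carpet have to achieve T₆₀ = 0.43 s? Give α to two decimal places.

0.09

A = 0.161·V/T₆₀ = 0.161·68/0.43 = 25.46 m² sabins.
Absorption from the other surfaces = 11·0.05 + 20·0.64 + 10·0.04 + 52·0.21 = 24.67 m², so the carpet must supply 0.79 m² over 9 m².
α = 0.79/9 = 0.088.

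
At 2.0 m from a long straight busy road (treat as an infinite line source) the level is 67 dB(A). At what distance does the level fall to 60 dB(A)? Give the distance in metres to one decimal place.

10.0 m

For a line source L₁ − L₂ = 10·log₁₀(r₂/r₁), so r₂ = r₁·10^((L₁−L₂)/10).
r₂ = 2.0·10^((67−60)/10) = 2.0·10^(7.0/10) = 10.02 m.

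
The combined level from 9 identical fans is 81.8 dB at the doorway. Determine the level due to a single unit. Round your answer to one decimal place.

72.3 dB

Dividing the total intensity by 9 lowers the level by 10·log₁₀ 9 = 9.542 dB: L₁ = 81.8 − 9.542.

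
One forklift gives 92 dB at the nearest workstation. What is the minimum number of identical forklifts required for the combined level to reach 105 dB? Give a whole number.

20

N identical sources give L₁ + 10·log₁₀ N, so require 10·log₁₀ N ≥ 105 − 92 = 13.0 dB.
N ≥ 10^(13.0/10) = 19.953, so N = 20.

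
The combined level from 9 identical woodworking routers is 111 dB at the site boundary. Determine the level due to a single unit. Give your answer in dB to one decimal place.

101.5 dB

9 equal contributions raise the level by 10·log₁₀ 9 = 9.542 dB, so each unit alone gives 111 − 9.542.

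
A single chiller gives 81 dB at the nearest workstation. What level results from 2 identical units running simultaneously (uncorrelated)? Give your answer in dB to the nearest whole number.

L_total = L₁ + 10·log₁₀ N for N identical incoherent sources.
L_total = 81 + 10·log₁₀(2) = 81 + 3.010 = 84.01 dB.

84 dB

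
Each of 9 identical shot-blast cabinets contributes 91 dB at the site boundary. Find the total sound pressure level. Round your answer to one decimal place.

With 9 equal, uncorrelated contributions the intensity is 9× that of one unit, giving a rise of 10·log₁₀ 9.
L_total = 91 + 10·log₁₀(9) = 91 + 9.542 = 100.54 dB.

100.5 dB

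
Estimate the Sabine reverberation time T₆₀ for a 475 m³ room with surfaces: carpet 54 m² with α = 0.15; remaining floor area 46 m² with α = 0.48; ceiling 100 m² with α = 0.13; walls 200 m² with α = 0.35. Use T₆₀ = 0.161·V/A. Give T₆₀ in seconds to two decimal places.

0.68 s

Summing Sᵢαᵢ: 54·0.15 + 46·0.48 + 100·0.13 + 200·0.35 = 113.18 m².
T₆₀ = 0.161 × 475 / 113.18 = 0.676 s.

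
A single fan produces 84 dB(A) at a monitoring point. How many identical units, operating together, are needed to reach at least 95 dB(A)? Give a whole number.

13

The shortfall is 95 − 84 = 11.0 dB, and N units add 10·log₁₀ N, so need 10·log₁₀ N ≥ 11.0.
N ≥ 10^(11.0/10) = 12.589, so N = 13.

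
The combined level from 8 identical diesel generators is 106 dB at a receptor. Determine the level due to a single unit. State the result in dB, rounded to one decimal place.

Dividing the total intensity by 8 lowers the level by 10·log₁₀ 8 = 9.031 dB: L₁ = 106 − 9.031.

97.0 dB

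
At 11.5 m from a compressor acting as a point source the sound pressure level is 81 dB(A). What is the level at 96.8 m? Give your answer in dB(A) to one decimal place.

For a point source, L₂ = L₁ − 20·log₁₀(r₂/r₁).
L₂ = 81 − 20·log₁₀(96.8/11.5) = 81 − 18.504 = 62.50 dB(A).

62.5 dB(A)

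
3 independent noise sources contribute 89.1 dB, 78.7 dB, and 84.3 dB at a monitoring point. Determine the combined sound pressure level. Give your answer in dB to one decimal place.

90.6 dB

For uncorrelated sources the intensities add, so convert each level to linear form, sum, and take 10·log₁₀ of the total.
Σ 10^(L/10) = 10^(89.1/10) + 10^(78.7/10) + 10^(84.3/10) = 1.156e+09.
L_total = 10·log₁₀(1.156e+09) = 90.63 dB.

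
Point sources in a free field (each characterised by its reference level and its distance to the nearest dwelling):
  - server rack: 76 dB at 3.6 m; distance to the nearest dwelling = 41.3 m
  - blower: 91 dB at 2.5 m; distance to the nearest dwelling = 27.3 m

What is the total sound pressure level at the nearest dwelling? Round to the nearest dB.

70 dB

Propagate each source to the receiver with L = L_ref − 20·log₁₀(r/r_ref), then add intensities.
server rack: 76 − 20·log₁₀(41.3/3.6) = 76 − 21.19 = 54.81 dB.
blower: 91 − 20·log₁₀(27.3/2.5) = 91 − 20.76 = 70.24 dB.
Σ 10^(L/10) = 1.086e+07 → L_total = 10·log₁₀(1.086e+07) = 70.36 dB.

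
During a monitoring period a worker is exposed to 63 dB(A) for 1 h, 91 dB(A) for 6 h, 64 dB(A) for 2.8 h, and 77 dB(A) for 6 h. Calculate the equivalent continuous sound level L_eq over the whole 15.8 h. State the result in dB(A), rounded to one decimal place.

87.0 dB(A)

L_eq = 10·log₁₀[(1/T)·Σ tᵢ·10^(Lᵢ/10)] with T = 15.8 h.
Σ tᵢ·10^(Lᵢ/10) = 1·10^(63/10) + 6·10^(91/10) + 2.8·10^(64/10) + 6·10^(77/10) = 7.863e+09.
L_eq = 10·log₁₀(7.863e+09/15.8) = 86.97 dB(A).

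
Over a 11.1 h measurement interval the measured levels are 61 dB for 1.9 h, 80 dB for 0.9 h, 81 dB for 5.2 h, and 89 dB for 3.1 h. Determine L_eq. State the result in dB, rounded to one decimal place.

Weight each interval's intensity by its duration and average over T = 11.1 h:
Σ tᵢ·10^(Lᵢ/10) = 1.9·10^(61/10) + 0.9·10^(80/10) + 5.2·10^(81/10) + 3.1·10^(89/10) = 3.209e+09.
L_eq = 10·log₁₀(3.209e+09/11.1) = 84.61 dB.

84.6 dB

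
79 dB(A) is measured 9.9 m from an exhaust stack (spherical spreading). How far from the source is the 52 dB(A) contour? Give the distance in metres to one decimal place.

221.6 m

Point-source spreading drops the level by 20·log₁₀(r₂/r₁); inverting, r₂/r₁ = 10^(ΔL/20).
r₂ = 9.9·10^((79−52)/20) = 9.9·10^(27.0/20) = 221.63 m.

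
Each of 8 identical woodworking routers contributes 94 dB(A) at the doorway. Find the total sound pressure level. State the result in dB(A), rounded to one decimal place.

L_total = L₁ + 10·log₁₀ N for N identical incoherent sources.
L_total = 94 + 10·log₁₀(8) = 94 + 9.031 = 103.03 dB(A).

103.0 dB(A)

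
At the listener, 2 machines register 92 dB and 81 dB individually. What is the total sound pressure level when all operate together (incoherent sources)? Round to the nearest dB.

For uncorrelated sources the intensities add, so convert each level to linear form, sum, and take 10·log₁₀ of the total.
Σ 10^(L/10) = 10^(92/10) + 10^(81/10) = 1.711e+09.
L_total = 10·log₁₀(1.711e+09) = 92.33 dB.

92 dB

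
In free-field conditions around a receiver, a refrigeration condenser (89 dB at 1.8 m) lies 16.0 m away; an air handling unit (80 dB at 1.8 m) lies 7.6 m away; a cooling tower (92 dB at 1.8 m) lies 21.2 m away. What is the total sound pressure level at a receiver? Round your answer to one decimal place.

74.3 dB

First find each source's level at the receiver (point-source: −20·log₁₀(r/r_ref)), then combine on an intensity basis.
refrigeration condenser: 89 − 20·log₁₀(16.0/1.8) = 89 − 18.98 = 70.02 dB.
air handling unit: 80 − 20·log₁₀(7.6/1.8) = 80 − 12.51 = 67.49 dB.
cooling tower: 92 − 20·log₁₀(21.2/1.8) = 92 − 21.42 = 70.58 dB.
Σ 10^(L/10) = 2.709e+07 → L_total = 10·log₁₀(2.709e+07) = 74.33 dB.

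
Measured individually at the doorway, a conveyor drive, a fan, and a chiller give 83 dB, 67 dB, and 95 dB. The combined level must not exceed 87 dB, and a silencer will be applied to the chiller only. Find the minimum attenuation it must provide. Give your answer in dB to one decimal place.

Everything except the chiller sums to 10^(83/10) + 10^(67/10) = 2.045e+08 in linear terms, 83.11 dB.
To meet 87 dB overall, the treated chiller may contribute at most 10^(87/10) − 2.045e+08 = 2.966e+08, i.e. 84.72 dB.
Required insertion loss = 95 − 84.72 = 10.28 dB.

10.3 dB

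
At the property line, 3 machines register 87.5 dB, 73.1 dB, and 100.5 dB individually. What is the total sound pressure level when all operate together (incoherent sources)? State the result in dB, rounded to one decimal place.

100.7 dB

Incoherent sources combine by intensity addition: L_total = 10·log₁₀(Σ 10^(L_i/10)).
Σ 10^(L/10) = 10^(87.5/10) + 10^(73.1/10) + 10^(100.5/10) = 1.180e+10.
L_total = 10·log₁₀(1.180e+10) = 100.72 dB.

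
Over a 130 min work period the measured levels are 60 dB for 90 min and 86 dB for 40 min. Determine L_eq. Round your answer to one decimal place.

80.9 dB

L_eq = 10·log₁₀[(1/T)·Σ tᵢ·10^(Lᵢ/10)] with T = 130 min.
Σ tᵢ·10^(Lᵢ/10) = 90·10^(60/10) + 40·10^(86/10) = 1.601e+10.
L_eq = 10·log₁₀(1.601e+10/130) = 80.91 dB.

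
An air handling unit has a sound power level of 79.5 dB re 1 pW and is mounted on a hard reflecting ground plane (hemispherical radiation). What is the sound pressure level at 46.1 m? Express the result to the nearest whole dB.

38 dB

The power spreads over a hemisphere of area 2π·r², so L_p = L_w − 10·log₁₀(2π·r²).
2π·r² = 1.335e+04 m², 10·log₁₀ of that is 41.256 dB.
L_p = 79.5 − 41.256 = 38.24 dB.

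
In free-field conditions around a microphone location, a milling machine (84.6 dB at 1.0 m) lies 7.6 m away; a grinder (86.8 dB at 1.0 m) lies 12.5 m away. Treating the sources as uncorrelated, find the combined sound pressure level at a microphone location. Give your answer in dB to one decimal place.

First find each source's level at the receiver (point-source: −20·log₁₀(r/r_ref)), then combine on an intensity basis.
milling machine: 84.6 − 20·log₁₀(7.6/1.0) = 84.6 − 17.62 = 66.98 dB.
grinder: 86.8 − 20·log₁₀(12.5/1.0) = 86.8 − 21.94 = 64.86 dB.
Σ 10^(L/10) = 8.056e+06 → L_total = 10·log₁₀(8.056e+06) = 69.06 dB.

69.1 dB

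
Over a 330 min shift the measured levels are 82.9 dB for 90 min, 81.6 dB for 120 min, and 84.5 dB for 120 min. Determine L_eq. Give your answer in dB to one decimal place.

Weight each interval's intensity by its duration and average over T = 330 min:
Σ tᵢ·10^(Lᵢ/10) = 90·10^(82.9/10) + 120·10^(81.6/10) + 120·10^(84.5/10) = 6.871e+10.
L_eq = 10·log₁₀(6.871e+10/330) = 83.19 dB.

83.2 dB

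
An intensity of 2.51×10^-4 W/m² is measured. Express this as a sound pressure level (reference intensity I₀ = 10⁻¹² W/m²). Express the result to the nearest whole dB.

L = 10·log₁₀(I/I₀) = 10·log₁₀(2.51×10^-4/10⁻¹²) = 10·log₁₀(2.51×10^8).
L = 10·(0.3997 + 8) = 84.00 dB.

84 dB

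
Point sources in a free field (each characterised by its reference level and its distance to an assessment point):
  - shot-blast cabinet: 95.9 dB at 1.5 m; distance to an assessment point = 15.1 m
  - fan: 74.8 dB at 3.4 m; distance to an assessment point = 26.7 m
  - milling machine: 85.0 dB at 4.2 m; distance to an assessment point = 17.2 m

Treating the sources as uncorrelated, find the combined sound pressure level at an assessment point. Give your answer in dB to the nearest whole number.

78 dB

Apply inverse-square spreading to bring every level to the receiver, then sum 10^(L/10).
shot-blast cabinet: 95.9 − 20·log₁₀(15.1/1.5) = 95.9 − 20.06 = 75.84 dB.
fan: 74.8 − 20·log₁₀(26.7/3.4) = 74.8 − 17.90 = 56.90 dB.
milling machine: 85.0 − 20·log₁₀(17.2/4.2) = 85.0 − 12.25 = 72.75 dB.
Σ 10^(L/10) = 5.774e+07 → L_total = 10·log₁₀(5.774e+07) = 77.61 dB.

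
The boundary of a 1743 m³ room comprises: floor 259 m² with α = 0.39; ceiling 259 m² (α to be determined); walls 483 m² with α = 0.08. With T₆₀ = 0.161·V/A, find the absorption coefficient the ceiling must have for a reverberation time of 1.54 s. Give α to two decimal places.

A = 0.161·V/T₆₀ = 0.161·1743/1.54 = 182.22 m² sabins.
Absorption from the other surfaces = 259·0.39 + 483·0.08 = 139.65 m², so the ceiling must supply 42.57 m² over 259 m².
α = 42.57/259 = 0.164.

0.16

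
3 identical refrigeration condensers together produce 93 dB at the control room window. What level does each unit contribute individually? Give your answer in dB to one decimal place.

For N identical incoherent sources L_total = L₁ + 10·log₁₀ N, so L₁ = 93 − 10·log₁₀(3) = 93 − 4.771.

88.2 dB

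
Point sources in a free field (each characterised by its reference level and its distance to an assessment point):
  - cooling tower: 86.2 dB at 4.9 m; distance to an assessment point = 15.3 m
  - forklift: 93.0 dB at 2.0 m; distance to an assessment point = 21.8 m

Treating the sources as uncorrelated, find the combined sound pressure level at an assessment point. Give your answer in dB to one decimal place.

First find each source's level at the receiver (point-source: −20·log₁₀(r/r_ref)), then combine on an intensity basis.
cooling tower: 86.2 − 20·log₁₀(15.3/4.9) = 86.2 − 9.89 = 76.31 dB.
forklift: 93.0 − 20·log₁₀(21.8/2.0) = 93.0 − 20.75 = 72.25 dB.
Σ 10^(L/10) = 5.955e+07 → L_total = 10·log₁₀(5.955e+07) = 77.75 dB.

77.7 dB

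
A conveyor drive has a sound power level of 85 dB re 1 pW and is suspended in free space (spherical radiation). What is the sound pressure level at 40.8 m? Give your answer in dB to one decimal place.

41.8 dB

The power spreads over a sphere of area 4π·r², so L_p = L_w − 10·log₁₀(4π·r²).
4π·r² = 2.092e+04 m², 10·log₁₀ of that is 43.205 dB.
L_p = 85 − 43.205 = 41.79 dB.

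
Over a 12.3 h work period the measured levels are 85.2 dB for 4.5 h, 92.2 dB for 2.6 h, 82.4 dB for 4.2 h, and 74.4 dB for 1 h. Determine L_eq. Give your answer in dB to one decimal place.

L_eq = 10·log₁₀[(1/T)·Σ tᵢ·10^(Lᵢ/10)] with T = 12.3 h.
Σ tᵢ·10^(Lᵢ/10) = 4.5·10^(85.2/10) + 2.6·10^(92.2/10) + 4.2·10^(82.4/10) + 1·10^(74.4/10) = 6.562e+09.
L_eq = 10·log₁₀(6.562e+09/12.3) = 87.27 dB.

87.3 dB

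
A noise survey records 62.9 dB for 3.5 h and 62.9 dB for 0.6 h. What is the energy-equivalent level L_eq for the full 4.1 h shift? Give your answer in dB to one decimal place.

The energy average is taken in the linear domain: L_eq = 10·log₁₀[(Σ tᵢ·10^(Lᵢ/10))/T], T = 4.1 h.
Σ tᵢ·10^(Lᵢ/10) = 3.5·10^(62.9/10) + 0.6·10^(62.9/10) = 7.994e+06.
L_eq = 10·log₁₀(7.994e+06/4.1) = 62.90 dB.

62.9 dB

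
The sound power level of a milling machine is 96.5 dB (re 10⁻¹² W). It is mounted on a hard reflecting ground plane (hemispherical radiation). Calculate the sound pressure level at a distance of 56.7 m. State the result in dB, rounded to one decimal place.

53.4 dB

L_p = L_w − 10·log₁₀(2π·r²) with r = 56.7 m.
2π·r² = 2.02e+04 m², 10·log₁₀ of that is 43.053 dB.
L_p = 96.5 − 43.053 = 53.45 dB.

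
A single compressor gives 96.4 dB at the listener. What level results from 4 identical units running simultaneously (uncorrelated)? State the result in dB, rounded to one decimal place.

With 4 equal, uncorrelated contributions the intensity is 4× that of one unit, giving a rise of 10·log₁₀ 4.
L_total = 96.4 + 10·log₁₀(4) = 96.4 + 6.021 = 102.42 dB.

102.4 dB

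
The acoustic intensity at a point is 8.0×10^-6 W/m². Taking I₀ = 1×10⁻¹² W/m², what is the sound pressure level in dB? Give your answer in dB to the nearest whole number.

L = 10·log₁₀(I/I₀) = 10·log₁₀(8.0×10^-6/10⁻¹²) = 10·log₁₀(8.0×10^6).
L = 10·(0.9031 + 6) = 69.03 dB.

69 dB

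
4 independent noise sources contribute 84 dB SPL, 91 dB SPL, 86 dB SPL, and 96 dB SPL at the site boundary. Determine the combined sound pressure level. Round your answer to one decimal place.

Incoherent sources combine by intensity addition: L_total = 10·log₁₀(Σ 10^(L_i/10)).
Σ 10^(L/10) = 10^(84/10) + 10^(91/10) + 10^(86/10) + 10^(96/10) = 5.889e+09.
L_total = 10·log₁₀(5.889e+09) = 97.70 dB SPL.

97.7 dB SPL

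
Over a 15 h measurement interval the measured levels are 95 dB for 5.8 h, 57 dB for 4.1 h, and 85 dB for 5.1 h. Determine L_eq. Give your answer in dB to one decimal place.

Weight each interval's intensity by its duration and average over T = 15 h:
Σ tᵢ·10^(Lᵢ/10) = 5.8·10^(95/10) + 4.1·10^(57/10) + 5.1·10^(85/10) = 1.996e+10.
L_eq = 10·log₁₀(1.996e+10/15) = 91.24 dB.

91.2 dB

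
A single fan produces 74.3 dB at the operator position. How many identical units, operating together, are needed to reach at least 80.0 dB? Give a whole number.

4

The shortfall is 80.0 − 74.3 = 5.7 dB, and N units add 10·log₁₀ N, so need 10·log₁₀ N ≥ 5.7.
N ≥ 10^(5.7/10) = 3.715, so N = 4.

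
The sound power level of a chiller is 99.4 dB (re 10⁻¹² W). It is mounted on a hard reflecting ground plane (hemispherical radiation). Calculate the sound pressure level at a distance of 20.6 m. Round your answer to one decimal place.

65.1 dB

The power spreads over a hemisphere of area 2π·r², so L_p = L_w − 10·log₁₀(2π·r²).
2π·r² = 2666 m², 10·log₁₀ of that is 34.259 dB.
L_p = 99.4 − 34.259 = 65.14 dB.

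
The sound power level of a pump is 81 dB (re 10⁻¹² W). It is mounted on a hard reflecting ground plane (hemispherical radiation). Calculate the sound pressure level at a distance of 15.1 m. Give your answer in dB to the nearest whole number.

The power spreads over a hemisphere of area 2π·r², so L_p = L_w − 10·log₁₀(2π·r²).
2π·r² = 1433 m², 10·log₁₀ of that is 31.561 dB.
L_p = 81 − 31.561 = 49.44 dB.

49 dB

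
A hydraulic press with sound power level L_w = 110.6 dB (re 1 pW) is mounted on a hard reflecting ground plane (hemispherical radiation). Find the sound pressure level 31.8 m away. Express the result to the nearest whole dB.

Free-field hemispherical radiation: L_p = L_w − 10·log₁₀(2π·r²), r = 31.8 m.
2π·r² = 6354 m², 10·log₁₀ of that is 38.030 dB.
L_p = 110.6 − 38.030 = 72.57 dB.

73 dB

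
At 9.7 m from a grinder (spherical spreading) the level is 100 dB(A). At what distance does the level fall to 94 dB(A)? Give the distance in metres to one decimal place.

For a point source L₁ − L₂ = 20·log₁₀(r₂/r₁), so r₂ = r₁·10^((L₁−L₂)/20).
r₂ = 9.7·10^((100−94)/20) = 9.7·10^(6.0/20) = 19.35 m.

19.4 m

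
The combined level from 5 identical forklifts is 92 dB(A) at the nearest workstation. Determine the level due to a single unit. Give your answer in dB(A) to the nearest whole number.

Dividing the total intensity by 5 lowers the level by 10·log₁₀ 5 = 6.990 dB: L₁ = 92 − 6.990.

85 dB(A)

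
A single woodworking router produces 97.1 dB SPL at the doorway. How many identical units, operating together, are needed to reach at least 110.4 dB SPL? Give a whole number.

Need L₁ + 10·log₁₀ N ≥ 110.4, i.e. log₁₀ N ≥ 1.33.
N ≥ 10^(13.3/10) = 21.380, so N = 22.

22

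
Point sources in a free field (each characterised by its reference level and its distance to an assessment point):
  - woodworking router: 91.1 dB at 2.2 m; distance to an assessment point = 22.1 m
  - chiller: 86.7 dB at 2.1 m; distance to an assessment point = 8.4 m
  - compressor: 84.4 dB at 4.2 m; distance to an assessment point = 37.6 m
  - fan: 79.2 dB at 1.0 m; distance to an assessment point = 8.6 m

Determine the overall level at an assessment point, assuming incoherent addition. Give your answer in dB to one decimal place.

76.7 dB

Propagate each source to the receiver with L = L_ref − 20·log₁₀(r/r_ref), then add intensities.
woodworking router: 91.1 − 20·log₁₀(22.1/2.2) = 91.1 − 20.04 = 71.06 dB.
chiller: 86.7 − 20·log₁₀(8.4/2.1) = 86.7 − 12.04 = 74.66 dB.
compressor: 84.4 − 20·log₁₀(37.6/4.2) = 84.4 − 19.04 = 65.36 dB.
fan: 79.2 − 20·log₁₀(8.6/1.0) = 79.2 − 18.69 = 60.51 dB.
Σ 10^(L/10) = 4.656e+07 → L_total = 10·log₁₀(4.656e+07) = 76.68 dB.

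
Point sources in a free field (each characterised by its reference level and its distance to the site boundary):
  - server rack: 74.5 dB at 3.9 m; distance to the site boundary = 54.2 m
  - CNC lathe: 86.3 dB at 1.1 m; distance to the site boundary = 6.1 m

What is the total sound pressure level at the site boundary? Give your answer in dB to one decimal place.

71.5 dB

Apply inverse-square spreading to bring every level to the receiver, then sum 10^(L/10).
server rack: 74.5 − 20·log₁₀(54.2/3.9) = 74.5 − 22.86 = 51.64 dB.
CNC lathe: 86.3 − 20·log₁₀(6.1/1.1) = 86.3 − 14.88 = 71.42 dB.
Σ 10^(L/10) = 1.402e+07 → L_total = 10·log₁₀(1.402e+07) = 71.47 dB.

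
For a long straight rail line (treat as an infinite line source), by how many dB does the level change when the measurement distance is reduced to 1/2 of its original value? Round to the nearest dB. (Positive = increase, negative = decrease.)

+3 dB

A line source loses 3 dB per doubling of distance; generally ΔL = −10·log₁₀(r₂/r₁).
ΔL = −10·log₁₀(0.5) = +3.01 dB.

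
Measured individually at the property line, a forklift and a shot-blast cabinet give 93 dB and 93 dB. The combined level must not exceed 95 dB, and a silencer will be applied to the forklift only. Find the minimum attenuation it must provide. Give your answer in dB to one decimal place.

2.3 dB

The untreated sources together contribute 10^(93/10) = 1.995e+09, i.e. 93.00 dB.
The limit corresponds to 10^(95/10) = 3.162e+09; subtracting the fixed part leaves 1.167e+09 for the forklift, i.e. 90.67 dB.
So the forklift must be reduced from 93 to 90.67 dB: IL = 2.33 dB.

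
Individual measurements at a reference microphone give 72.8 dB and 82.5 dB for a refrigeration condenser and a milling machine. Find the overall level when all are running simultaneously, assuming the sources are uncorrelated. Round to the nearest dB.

Incoherent sources combine by intensity addition: L_total = 10·log₁₀(Σ 10^(L_i/10)).
Σ 10^(L/10) = 10^(72.8/10) + 10^(82.5/10) = 1.969e+08.
L_total = 10·log₁₀(1.969e+08) = 82.94 dB.

83 dB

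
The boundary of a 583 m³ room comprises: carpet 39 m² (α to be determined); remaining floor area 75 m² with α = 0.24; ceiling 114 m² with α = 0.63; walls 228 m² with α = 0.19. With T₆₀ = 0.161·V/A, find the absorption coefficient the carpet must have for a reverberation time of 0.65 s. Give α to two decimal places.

0.29

A = 0.161·V/T₆₀ = 0.161·583/0.65 = 144.40 m² sabins.
Absorption from the other surfaces = 75·0.24 + 114·0.63 + 228·0.19 = 133.14 m², so the carpet must supply 11.26 m² over 39 m².
α = 11.26/39 = 0.289.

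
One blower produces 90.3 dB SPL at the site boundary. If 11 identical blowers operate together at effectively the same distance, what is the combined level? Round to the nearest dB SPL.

101 dB SPL

With 11 equal, uncorrelated contributions the intensity is 11× that of one unit, giving a rise of 10·log₁₀ 11.
L_total = 90.3 + 10·log₁₀(11) = 90.3 + 10.414 = 100.71 dB SPL.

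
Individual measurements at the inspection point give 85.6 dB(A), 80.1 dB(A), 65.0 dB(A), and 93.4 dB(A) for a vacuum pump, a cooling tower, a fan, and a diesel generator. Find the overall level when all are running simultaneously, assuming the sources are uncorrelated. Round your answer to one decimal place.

Incoherent sources combine by intensity addition: L_total = 10·log₁₀(Σ 10^(L_i/10)).
Σ 10^(L/10) = 10^(85.6/10) + 10^(80.1/10) + 10^(65.0/10) + 10^(93.4/10) = 2.656e+09.
L_total = 10·log₁₀(2.656e+09) = 94.24 dB(A).

94.2 dB(A)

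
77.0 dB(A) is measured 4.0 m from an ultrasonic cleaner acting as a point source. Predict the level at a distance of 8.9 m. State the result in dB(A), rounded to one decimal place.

70.1 dB(A)

For a point source, L₂ = L₁ − 20·log₁₀(r₂/r₁).
L₂ = 77.0 − 20·log₁₀(8.9/4.0) = 77.0 − 6.947 = 70.05 dB(A).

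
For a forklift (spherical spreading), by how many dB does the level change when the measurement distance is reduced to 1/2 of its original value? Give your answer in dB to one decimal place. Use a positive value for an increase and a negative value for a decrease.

+6.0 dB

A point source loses 6 dB per doubling of distance; generally ΔL = −20·log₁₀(r₂/r₁).
ΔL = −20·log₁₀(0.5) = +6.02 dB.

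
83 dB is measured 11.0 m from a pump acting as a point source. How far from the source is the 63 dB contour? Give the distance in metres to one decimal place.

110.0 m

Point-source spreading drops the level by 20·log₁₀(r₂/r₁); inverting, r₂/r₁ = 10^(ΔL/20).
r₂ = 11.0·10^((83−63)/20) = 11.0·10^(20.0/20) = 110.00 m.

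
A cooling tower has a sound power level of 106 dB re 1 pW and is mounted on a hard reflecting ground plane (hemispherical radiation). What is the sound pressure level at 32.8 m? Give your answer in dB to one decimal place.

67.7 dB

The power spreads over a hemisphere of area 2π·r², so L_p = L_w − 10·log₁₀(2π·r²).
2π·r² = 6760 m², 10·log₁₀ of that is 38.299 dB.
L_p = 106 − 38.299 = 67.70 dB.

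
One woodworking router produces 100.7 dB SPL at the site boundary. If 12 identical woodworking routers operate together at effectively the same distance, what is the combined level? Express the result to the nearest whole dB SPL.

N identical incoherent sources raise the level by 10·log₁₀ N.
L_total = 100.7 + 10·log₁₀(12) = 100.7 + 10.792 = 111.49 dB SPL.

111 dB SPL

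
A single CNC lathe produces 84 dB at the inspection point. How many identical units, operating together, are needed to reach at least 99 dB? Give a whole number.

N identical sources give L₁ + 10·log₁₀ N, so require 10·log₁₀ N ≥ 99 − 84 = 15.0 dB.
N ≥ 10^(15.0/10) = 31.623, so N = 32.

32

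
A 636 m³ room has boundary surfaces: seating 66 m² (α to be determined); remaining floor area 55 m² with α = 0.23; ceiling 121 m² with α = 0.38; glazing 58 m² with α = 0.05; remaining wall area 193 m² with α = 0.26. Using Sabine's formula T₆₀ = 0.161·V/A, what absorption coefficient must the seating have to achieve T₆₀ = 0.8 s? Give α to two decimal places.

Required total absorption A = 0.161·636/0.8 = 127.99 m².
Absorption from the other surfaces = 55·0.23 + 121·0.38 + 58·0.05 + 193·0.26 = 111.71 m², so the seating must supply 16.28 m² over 66 m².
α = 16.28/66 = 0.247.

0.25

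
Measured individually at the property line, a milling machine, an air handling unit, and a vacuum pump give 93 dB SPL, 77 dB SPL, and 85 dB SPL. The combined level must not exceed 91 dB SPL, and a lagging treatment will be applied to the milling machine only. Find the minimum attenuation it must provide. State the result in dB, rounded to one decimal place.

3.5 dB

Everything except the milling machine sums to 10^(77/10) + 10^(85/10) = 3.663e+08 in linear terms, 85.64 dB SPL.
To meet 91 dB SPL overall, the treated milling machine may contribute at most 10^(91/10) − 3.663e+08 = 8.926e+08, i.e. 89.51 dB SPL.
So the milling machine must be reduced from 93 to 89.51 dB SPL: IL = 3.49 dB.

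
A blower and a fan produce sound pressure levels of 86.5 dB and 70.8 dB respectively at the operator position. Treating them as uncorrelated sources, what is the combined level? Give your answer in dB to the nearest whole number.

87 dB

Incoherent sources combine by intensity addition: L_total = 10·log₁₀(Σ 10^(L_i/10)).
Σ 10^(L/10) = 10^(86.5/10) + 10^(70.8/10) = 4.587e+08.
L_total = 10·log₁₀(4.587e+08) = 86.62 dB.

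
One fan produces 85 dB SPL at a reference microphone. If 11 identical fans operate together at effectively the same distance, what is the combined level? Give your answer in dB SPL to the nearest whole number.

95 dB SPL

L_total = L₁ + 10·log₁₀ N for N identical incoherent sources.
L_total = 85 + 10·log₁₀(11) = 85 + 10.414 = 95.41 dB SPL.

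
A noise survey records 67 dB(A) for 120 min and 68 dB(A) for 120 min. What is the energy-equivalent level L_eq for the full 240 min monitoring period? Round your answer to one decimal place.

67.5 dB(A)

Weight each interval's intensity by its duration and average over T = 240 min:
Σ tᵢ·10^(Lᵢ/10) = 120·10^(67/10) + 120·10^(68/10) = 1.359e+09.
L_eq = 10·log₁₀(1.359e+09/240) = 67.53 dB(A).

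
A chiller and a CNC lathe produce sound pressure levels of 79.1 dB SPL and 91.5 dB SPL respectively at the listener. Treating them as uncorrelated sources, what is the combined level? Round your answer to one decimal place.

For uncorrelated sources the intensities add, so convert each level to linear form, sum, and take 10·log₁₀ of the total.
Σ 10^(L/10) = 10^(79.1/10) + 10^(91.5/10) = 1.494e+09.
L_total = 10·log₁₀(1.494e+09) = 91.74 dB SPL.

91.7 dB SPL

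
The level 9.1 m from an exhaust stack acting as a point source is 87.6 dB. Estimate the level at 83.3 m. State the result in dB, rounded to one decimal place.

68.4 dB

For a point source, L₂ = L₁ − 20·log₁₀(r₂/r₁).
L₂ = 87.6 − 20·log₁₀(83.3/9.1) = 87.6 − 19.232 = 68.37 dB.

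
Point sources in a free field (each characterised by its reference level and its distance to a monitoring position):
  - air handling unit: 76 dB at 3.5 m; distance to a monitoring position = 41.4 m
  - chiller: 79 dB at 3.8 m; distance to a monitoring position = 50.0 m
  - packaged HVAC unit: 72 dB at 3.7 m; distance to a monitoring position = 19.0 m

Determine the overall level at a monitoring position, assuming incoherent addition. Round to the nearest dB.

First find each source's level at the receiver (point-source: −20·log₁₀(r/r_ref)), then combine on an intensity basis.
air handling unit: 76 − 20·log₁₀(41.4/3.5) = 76 − 21.46 = 54.54 dB.
chiller: 79 − 20·log₁₀(50.0/3.8) = 79 − 22.38 = 56.62 dB.
packaged HVAC unit: 72 − 20·log₁₀(19.0/3.7) = 72 − 14.21 = 57.79 dB.
Σ 10^(L/10) = 1.344e+06 → L_total = 10·log₁₀(1.344e+06) = 61.29 dB.

61 dB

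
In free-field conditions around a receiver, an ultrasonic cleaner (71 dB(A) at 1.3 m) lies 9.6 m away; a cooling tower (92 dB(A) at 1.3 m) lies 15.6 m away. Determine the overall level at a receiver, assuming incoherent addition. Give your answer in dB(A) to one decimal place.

70.5 dB(A)

Apply inverse-square spreading to bring every level to the receiver, then sum 10^(L/10).
ultrasonic cleaner: 71 − 20·log₁₀(9.6/1.3) = 71 − 17.37 = 53.63 dB(A).
cooling tower: 92 − 20·log₁₀(15.6/1.3) = 92 − 21.58 = 70.42 dB(A).
Σ 10^(L/10) = 1.124e+07 → L_total = 10·log₁₀(1.124e+07) = 70.51 dB(A).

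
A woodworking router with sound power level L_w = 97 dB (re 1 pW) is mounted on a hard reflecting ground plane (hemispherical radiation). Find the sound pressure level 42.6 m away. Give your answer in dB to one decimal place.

56.4 dB

Free-field hemispherical radiation: L_p = L_w − 10·log₁₀(2π·r²), r = 42.6 m.
2π·r² = 1.14e+04 m², 10·log₁₀ of that is 40.570 dB.
L_p = 97 − 40.570 = 56.43 dB.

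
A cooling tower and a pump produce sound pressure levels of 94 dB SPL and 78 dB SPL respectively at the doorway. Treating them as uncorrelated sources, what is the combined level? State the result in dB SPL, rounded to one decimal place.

For uncorrelated sources the intensities add, so convert each level to linear form, sum, and take 10·log₁₀ of the total.
Σ 10^(L/10) = 10^(94/10) + 10^(78/10) = 2.575e+09.
L_total = 10·log₁₀(2.575e+09) = 94.11 dB SPL.

94.1 dB SPL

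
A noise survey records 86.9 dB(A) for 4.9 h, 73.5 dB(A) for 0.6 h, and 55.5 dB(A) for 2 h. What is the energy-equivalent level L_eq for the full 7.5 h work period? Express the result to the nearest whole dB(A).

Weight each interval's intensity by its duration and average over T = 7.5 h:
Σ tᵢ·10^(Lᵢ/10) = 4.9·10^(86.9/10) + 0.6·10^(73.5/10) + 2·10^(55.5/10) = 2.414e+09.
L_eq = 10·log₁₀(2.414e+09/7.5) = 85.08 dB(A).

85 dB(A)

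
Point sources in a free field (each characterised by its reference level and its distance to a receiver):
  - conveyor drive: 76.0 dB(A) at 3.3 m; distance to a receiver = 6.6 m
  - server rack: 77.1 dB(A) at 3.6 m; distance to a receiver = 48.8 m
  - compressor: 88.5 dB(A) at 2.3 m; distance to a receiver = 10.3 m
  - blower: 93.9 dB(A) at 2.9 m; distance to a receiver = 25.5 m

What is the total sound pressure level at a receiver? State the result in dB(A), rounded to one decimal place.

Propagate each source to the receiver with L = L_ref − 20·log₁₀(r/r_ref), then add intensities.
conveyor drive: 76.0 − 20·log₁₀(6.6/3.3) = 76.0 − 6.02 = 69.98 dB(A).
server rack: 77.1 − 20·log₁₀(48.8/3.6) = 77.1 − 22.64 = 54.46 dB(A).
compressor: 88.5 − 20·log₁₀(10.3/2.3) = 88.5 − 13.02 = 75.48 dB(A).
blower: 93.9 − 20·log₁₀(25.5/2.9) = 93.9 − 18.88 = 75.02 dB(A).
Σ 10^(L/10) = 7.728e+07 → L_total = 10·log₁₀(7.728e+07) = 78.88 dB(A).

78.9 dB(A)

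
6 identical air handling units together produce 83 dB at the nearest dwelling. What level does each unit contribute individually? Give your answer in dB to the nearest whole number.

75 dB

For N identical incoherent sources L_total = L₁ + 10·log₁₀ N, so L₁ = 83 − 10·log₁₀(6) = 83 − 7.782.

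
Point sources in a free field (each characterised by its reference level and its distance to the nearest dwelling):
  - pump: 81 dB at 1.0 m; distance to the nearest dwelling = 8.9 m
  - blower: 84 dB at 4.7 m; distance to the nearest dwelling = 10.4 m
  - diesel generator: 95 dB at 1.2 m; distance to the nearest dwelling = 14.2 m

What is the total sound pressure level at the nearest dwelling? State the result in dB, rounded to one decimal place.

78.8 dB

First find each source's level at the receiver (point-source: −20·log₁₀(r/r_ref)), then combine on an intensity basis.
pump: 81 − 20·log₁₀(8.9/1.0) = 81 − 18.99 = 62.01 dB.
blower: 84 − 20·log₁₀(10.4/4.7) = 84 − 6.90 = 77.10 dB.
diesel generator: 95 − 20·log₁₀(14.2/1.2) = 95 − 21.46 = 73.54 dB.
Σ 10^(L/10) = 7.547e+07 → L_total = 10·log₁₀(7.547e+07) = 78.78 dB.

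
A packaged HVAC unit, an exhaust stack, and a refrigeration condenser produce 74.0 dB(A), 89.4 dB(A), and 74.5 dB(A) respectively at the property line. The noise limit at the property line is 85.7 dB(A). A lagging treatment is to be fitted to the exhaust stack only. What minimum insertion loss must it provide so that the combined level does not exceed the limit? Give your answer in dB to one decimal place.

Fixed contribution from the other sources: Σ 10^(L/10) = 10^(74.0/10) + 10^(74.5/10) = 5.330e+07 (77.27 dB(A)).
The limit corresponds to 10^(85.7/10) = 3.715e+08; subtracting the fixed part leaves 3.182e+08 for the exhaust stack, i.e. 85.03 dB(A).
Required insertion loss = 89.4 − 85.03 = 4.37 dB.

4.4 dB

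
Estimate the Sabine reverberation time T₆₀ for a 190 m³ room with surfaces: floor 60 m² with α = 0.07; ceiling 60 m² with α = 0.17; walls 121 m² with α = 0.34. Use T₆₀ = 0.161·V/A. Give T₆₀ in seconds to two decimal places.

A = Σ Sᵢαᵢ = 60·0.07 + 60·0.17 + 121·0.34 = 55.54 m².
T₆₀ = 0.161 × 190 / 55.54 = 0.551 s.

0.55 s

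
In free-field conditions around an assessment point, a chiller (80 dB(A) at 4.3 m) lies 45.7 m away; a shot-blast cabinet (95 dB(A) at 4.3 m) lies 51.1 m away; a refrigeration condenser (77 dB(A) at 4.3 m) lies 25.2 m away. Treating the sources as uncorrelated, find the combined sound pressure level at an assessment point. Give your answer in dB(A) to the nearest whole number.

First find each source's level at the receiver (point-source: −20·log₁₀(r/r_ref)), then combine on an intensity basis.
chiller: 80 − 20·log₁₀(45.7/4.3) = 80 − 20.53 = 59.47 dB(A).
shot-blast cabinet: 95 − 20·log₁₀(51.1/4.3) = 95 − 21.50 = 73.50 dB(A).
refrigeration condenser: 77 − 20·log₁₀(25.2/4.3) = 77 − 15.36 = 61.64 dB(A).
Σ 10^(L/10) = 2.474e+07 → L_total = 10·log₁₀(2.474e+07) = 73.93 dB(A).

74 dB(A)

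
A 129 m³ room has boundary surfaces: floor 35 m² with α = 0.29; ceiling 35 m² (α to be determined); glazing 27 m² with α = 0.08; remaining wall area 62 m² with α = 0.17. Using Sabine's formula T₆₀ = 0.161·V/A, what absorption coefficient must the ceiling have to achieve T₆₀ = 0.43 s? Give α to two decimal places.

A = 0.161·V/T₆₀ = 0.161·129/0.43 = 48.30 m² sabins.
Absorption from the other surfaces = 35·0.29 + 27·0.08 + 62·0.17 = 22.85 m², so the ceiling must supply 25.45 m² over 35 m².
α = 25.45/35 = 0.727.

0.73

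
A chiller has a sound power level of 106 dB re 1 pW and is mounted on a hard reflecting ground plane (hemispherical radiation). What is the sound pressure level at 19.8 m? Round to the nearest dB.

72 dB

Free-field hemispherical radiation: L_p = L_w − 10·log₁₀(2π·r²), r = 19.8 m.
2π·r² = 2463 m², 10·log₁₀ of that is 33.915 dB.
L_p = 106 − 33.915 = 72.08 dB.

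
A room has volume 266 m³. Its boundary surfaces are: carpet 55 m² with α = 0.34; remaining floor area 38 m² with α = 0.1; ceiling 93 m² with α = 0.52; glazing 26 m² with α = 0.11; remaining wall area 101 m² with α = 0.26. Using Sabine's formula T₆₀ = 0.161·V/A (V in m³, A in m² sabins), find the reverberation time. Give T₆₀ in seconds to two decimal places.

0.43 s

Summing Sᵢαᵢ: 55·0.34 + 38·0.1 + 93·0.52 + 26·0.11 + 101·0.26 = 99.98 m².
T₆₀ = 0.161·V/A = 0.161·266/99.98 = 0.428 s.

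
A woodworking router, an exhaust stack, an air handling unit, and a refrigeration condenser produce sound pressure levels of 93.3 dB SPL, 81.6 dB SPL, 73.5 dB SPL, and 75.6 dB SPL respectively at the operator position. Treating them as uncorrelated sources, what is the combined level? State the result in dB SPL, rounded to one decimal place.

93.7 dB SPL

Incoherent sources combine by intensity addition: L_total = 10·log₁₀(Σ 10^(L_i/10)).
Σ 10^(L/10) = 10^(93.3/10) + 10^(81.6/10) + 10^(73.5/10) + 10^(75.6/10) = 2.341e+09.
L_total = 10·log₁₀(2.341e+09) = 93.69 dB SPL.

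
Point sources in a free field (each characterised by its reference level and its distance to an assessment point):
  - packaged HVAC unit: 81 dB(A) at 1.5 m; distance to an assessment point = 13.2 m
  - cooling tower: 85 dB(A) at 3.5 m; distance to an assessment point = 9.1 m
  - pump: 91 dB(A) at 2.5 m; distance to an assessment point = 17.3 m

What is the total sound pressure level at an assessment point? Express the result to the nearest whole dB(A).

79 dB(A)

Propagate each source to the receiver with L = L_ref − 20·log₁₀(r/r_ref), then add intensities.
packaged HVAC unit: 81 − 20·log₁₀(13.2/1.5) = 81 − 18.89 = 62.11 dB(A).
cooling tower: 85 − 20·log₁₀(9.1/3.5) = 85 − 8.30 = 76.70 dB(A).
pump: 91 − 20·log₁₀(17.3/2.5) = 91 − 16.80 = 74.20 dB(A).
Σ 10^(L/10) = 7.469e+07 → L_total = 10·log₁₀(7.469e+07) = 78.73 dB(A).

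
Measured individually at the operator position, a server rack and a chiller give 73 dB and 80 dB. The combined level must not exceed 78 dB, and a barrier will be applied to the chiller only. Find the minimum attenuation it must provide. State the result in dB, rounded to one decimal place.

Everything except the chiller sums to 10^(73/10) = 1.995e+07 in linear terms, 73.00 dB.
To meet 78 dB overall, the treated chiller may contribute at most 10^(78/10) − 1.995e+07 = 4.314e+07, i.e. 76.35 dB.
So the chiller must be reduced from 80 to 76.35 dB: IL = 3.65 dB.

3.7 dB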